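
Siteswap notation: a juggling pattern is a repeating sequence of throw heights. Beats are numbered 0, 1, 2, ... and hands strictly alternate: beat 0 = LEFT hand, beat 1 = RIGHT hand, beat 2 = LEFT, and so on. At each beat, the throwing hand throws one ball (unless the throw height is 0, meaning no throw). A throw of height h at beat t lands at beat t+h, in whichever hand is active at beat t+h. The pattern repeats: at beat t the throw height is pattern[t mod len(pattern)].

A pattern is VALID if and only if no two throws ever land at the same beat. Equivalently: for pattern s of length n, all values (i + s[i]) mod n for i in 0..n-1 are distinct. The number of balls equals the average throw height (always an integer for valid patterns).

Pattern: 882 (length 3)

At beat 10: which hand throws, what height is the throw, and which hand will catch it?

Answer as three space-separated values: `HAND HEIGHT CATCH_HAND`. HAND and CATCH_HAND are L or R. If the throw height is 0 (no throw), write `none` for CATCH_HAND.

Answer: L 8 L

Derivation:
Beat 10: 10 mod 2 = 0, so hand = L
Throw height = pattern[10 mod 3] = pattern[1] = 8
Lands at beat 10+8=18, 18 mod 2 = 0, so catch hand = L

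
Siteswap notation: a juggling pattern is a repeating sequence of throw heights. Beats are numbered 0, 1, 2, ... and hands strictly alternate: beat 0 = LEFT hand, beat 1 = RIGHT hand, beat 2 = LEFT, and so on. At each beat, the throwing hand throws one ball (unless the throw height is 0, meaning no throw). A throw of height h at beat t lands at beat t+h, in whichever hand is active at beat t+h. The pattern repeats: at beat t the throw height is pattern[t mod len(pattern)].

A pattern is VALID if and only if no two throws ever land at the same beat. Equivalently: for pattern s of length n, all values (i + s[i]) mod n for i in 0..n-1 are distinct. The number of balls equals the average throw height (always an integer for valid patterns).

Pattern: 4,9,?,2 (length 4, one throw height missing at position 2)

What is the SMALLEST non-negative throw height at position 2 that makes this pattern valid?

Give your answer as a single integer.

i=0: (0 + 4) mod 4 = 0
i=1: (1 + 9) mod 4 = 2
i=2: s[i]=? (unknown)
i=3: (3 + 2) mod 4 = 1
Known residues: [0, 1, 2]; need a permutation of 0..3, so missing residue r = 3
Need (2 + s) mod 4 = 3; smallest s = (3 - 2) mod 4 = 1

Answer: 1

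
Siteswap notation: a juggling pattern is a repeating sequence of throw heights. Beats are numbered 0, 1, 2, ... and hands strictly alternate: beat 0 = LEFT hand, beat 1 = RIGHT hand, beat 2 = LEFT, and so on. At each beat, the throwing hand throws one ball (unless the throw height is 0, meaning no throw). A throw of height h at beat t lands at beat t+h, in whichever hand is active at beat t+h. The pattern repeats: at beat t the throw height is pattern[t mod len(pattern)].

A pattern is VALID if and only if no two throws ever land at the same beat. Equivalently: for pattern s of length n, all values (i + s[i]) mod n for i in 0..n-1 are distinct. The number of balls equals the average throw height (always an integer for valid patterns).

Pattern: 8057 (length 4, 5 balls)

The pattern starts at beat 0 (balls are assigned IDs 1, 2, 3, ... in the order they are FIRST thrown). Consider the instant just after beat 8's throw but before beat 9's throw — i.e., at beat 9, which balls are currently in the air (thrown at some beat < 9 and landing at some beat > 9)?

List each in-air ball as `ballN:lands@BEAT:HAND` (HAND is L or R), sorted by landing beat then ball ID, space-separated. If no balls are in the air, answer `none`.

Beat 0 (L): throw ball1 h=8 -> lands@8:L; in-air after throw: [b1@8:L]
Beat 2 (L): throw ball2 h=5 -> lands@7:R; in-air after throw: [b2@7:R b1@8:L]
Beat 3 (R): throw ball3 h=7 -> lands@10:L; in-air after throw: [b2@7:R b1@8:L b3@10:L]
Beat 4 (L): throw ball4 h=8 -> lands@12:L; in-air after throw: [b2@7:R b1@8:L b3@10:L b4@12:L]
Beat 6 (L): throw ball5 h=5 -> lands@11:R; in-air after throw: [b2@7:R b1@8:L b3@10:L b5@11:R b4@12:L]
Beat 7 (R): throw ball2 h=7 -> lands@14:L; in-air after throw: [b1@8:L b3@10:L b5@11:R b4@12:L b2@14:L]
Beat 8 (L): throw ball1 h=8 -> lands@16:L; in-air after throw: [b3@10:L b5@11:R b4@12:L b2@14:L b1@16:L]

Answer: ball3:lands@10:L ball5:lands@11:R ball4:lands@12:L ball2:lands@14:L ball1:lands@16:L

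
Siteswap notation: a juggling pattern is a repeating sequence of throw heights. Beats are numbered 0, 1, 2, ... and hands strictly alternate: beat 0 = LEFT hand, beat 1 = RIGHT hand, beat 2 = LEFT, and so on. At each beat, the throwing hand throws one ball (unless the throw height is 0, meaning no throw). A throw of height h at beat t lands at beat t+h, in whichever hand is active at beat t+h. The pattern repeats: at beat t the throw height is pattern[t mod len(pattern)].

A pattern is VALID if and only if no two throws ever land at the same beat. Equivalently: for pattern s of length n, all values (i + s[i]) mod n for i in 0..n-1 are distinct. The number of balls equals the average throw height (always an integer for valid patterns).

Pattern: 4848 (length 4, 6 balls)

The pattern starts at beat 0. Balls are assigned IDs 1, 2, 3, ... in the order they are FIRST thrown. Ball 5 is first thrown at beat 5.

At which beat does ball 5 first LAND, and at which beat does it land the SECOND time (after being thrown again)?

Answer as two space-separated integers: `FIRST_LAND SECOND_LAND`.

Beat 0 (L): throw ball1 h=4 -> lands@4:L; in-air after throw: [b1@4:L]
Beat 1 (R): throw ball2 h=8 -> lands@9:R; in-air after throw: [b1@4:L b2@9:R]
Beat 2 (L): throw ball3 h=4 -> lands@6:L; in-air after throw: [b1@4:L b3@6:L b2@9:R]
Beat 3 (R): throw ball4 h=8 -> lands@11:R; in-air after throw: [b1@4:L b3@6:L b2@9:R b4@11:R]
Beat 4 (L): throw ball1 h=4 -> lands@8:L; in-air after throw: [b3@6:L b1@8:L b2@9:R b4@11:R]
Beat 5 (R): throw ball5 h=8 -> lands@13:R; in-air after throw: [b3@6:L b1@8:L b2@9:R b4@11:R b5@13:R]
Beat 6 (L): throw ball3 h=4 -> lands@10:L; in-air after throw: [b1@8:L b2@9:R b3@10:L b4@11:R b5@13:R]
Beat 7 (R): throw ball6 h=8 -> lands@15:R; in-air after throw: [b1@8:L b2@9:R b3@10:L b4@11:R b5@13:R b6@15:R]
Beat 8 (L): throw ball1 h=4 -> lands@12:L; in-air after throw: [b2@9:R b3@10:L b4@11:R b1@12:L b5@13:R b6@15:R]
Beat 9 (R): throw ball2 h=8 -> lands@17:R; in-air after throw: [b3@10:L b4@11:R b1@12:L b5@13:R b6@15:R b2@17:R]
Beat 10 (L): throw ball3 h=4 -> lands@14:L; in-air after throw: [b4@11:R b1@12:L b5@13:R b3@14:L b6@15:R b2@17:R]
Beat 11 (R): throw ball4 h=8 -> lands@19:R; in-air after throw: [b1@12:L b5@13:R b3@14:L b6@15:R b2@17:R b4@19:R]
Beat 12 (L): throw ball1 h=4 -> lands@16:L; in-air after throw: [b5@13:R b3@14:L b6@15:R b1@16:L b2@17:R b4@19:R]
Beat 13 (R): throw ball5 h=8 -> lands@21:R; in-air after throw: [b3@14:L b6@15:R b1@16:L b2@17:R b4@19:R b5@21:R]
Beat 14 (L): throw ball3 h=4 -> lands@18:L; in-air after throw: [b6@15:R b1@16:L b2@17:R b3@18:L b4@19:R b5@21:R]
Beat 15 (R): throw ball6 h=8 -> lands@23:R; in-air after throw: [b1@16:L b2@17:R b3@18:L b4@19:R b5@21:R b6@23:R]
Beat 16 (L): throw ball1 h=4 -> lands@20:L; in-air after throw: [b2@17:R b3@18:L b4@19:R b1@20:L b5@21:R b6@23:R]
Beat 17 (R): throw ball2 h=8 -> lands@25:R; in-air after throw: [b3@18:L b4@19:R b1@20:L b5@21:R b6@23:R b2@25:R]
Beat 18 (L): throw ball3 h=4 -> lands@22:L; in-air after throw: [b4@19:R b1@20:L b5@21:R b3@22:L b6@23:R b2@25:R]
Beat 19 (R): throw ball4 h=8 -> lands@27:R; in-air after throw: [b1@20:L b5@21:R b3@22:L b6@23:R b2@25:R b4@27:R]
Beat 20 (L): throw ball1 h=4 -> lands@24:L; in-air after throw: [b5@21:R b3@22:L b6@23:R b1@24:L b2@25:R b4@27:R]
Beat 21 (R): throw ball5 h=8 -> lands@29:R; in-air after throw: [b3@22:L b6@23:R b1@24:L b2@25:R b4@27:R b5@29:R]
Ball 5: thrown@5 h=8 -> first land @13; rethrown@13 h=8 -> second land @21

Answer: 13 21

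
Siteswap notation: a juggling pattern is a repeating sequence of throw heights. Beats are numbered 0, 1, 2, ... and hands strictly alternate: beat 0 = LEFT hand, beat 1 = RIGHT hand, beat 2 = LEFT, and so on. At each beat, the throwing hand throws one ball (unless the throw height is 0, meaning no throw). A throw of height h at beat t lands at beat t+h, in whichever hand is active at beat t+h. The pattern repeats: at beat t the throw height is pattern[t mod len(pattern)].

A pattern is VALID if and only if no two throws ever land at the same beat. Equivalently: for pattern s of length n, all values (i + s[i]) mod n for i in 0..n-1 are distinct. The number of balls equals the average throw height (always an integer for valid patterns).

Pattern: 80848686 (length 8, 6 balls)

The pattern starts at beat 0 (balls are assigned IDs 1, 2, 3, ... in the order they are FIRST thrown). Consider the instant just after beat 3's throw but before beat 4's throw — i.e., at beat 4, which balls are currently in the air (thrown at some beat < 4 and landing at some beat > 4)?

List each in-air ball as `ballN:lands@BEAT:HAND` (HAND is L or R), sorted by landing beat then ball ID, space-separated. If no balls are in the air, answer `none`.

Answer: ball3:lands@7:R ball1:lands@8:L ball2:lands@10:L

Derivation:
Beat 0 (L): throw ball1 h=8 -> lands@8:L; in-air after throw: [b1@8:L]
Beat 2 (L): throw ball2 h=8 -> lands@10:L; in-air after throw: [b1@8:L b2@10:L]
Beat 3 (R): throw ball3 h=4 -> lands@7:R; in-air after throw: [b3@7:R b1@8:L b2@10:L]
Beat 4 (L): throw ball4 h=8 -> lands@12:L; in-air after throw: [b3@7:R b1@8:L b2@10:L b4@12:L]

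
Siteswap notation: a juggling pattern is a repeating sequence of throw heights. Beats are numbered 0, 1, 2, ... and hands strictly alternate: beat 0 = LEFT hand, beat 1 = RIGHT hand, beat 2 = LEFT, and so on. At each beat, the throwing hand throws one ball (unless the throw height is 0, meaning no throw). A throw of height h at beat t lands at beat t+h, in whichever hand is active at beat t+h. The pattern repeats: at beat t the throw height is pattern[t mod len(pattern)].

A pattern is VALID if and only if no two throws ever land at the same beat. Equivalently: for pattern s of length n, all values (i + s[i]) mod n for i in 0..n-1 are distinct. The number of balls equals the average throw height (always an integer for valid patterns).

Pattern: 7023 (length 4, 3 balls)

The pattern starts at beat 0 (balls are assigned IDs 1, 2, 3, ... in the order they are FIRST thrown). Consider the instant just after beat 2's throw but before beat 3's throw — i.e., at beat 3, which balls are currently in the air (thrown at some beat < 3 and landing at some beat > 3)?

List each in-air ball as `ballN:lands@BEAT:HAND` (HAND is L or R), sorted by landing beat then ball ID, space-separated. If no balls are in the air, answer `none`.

Beat 0 (L): throw ball1 h=7 -> lands@7:R; in-air after throw: [b1@7:R]
Beat 2 (L): throw ball2 h=2 -> lands@4:L; in-air after throw: [b2@4:L b1@7:R]
Beat 3 (R): throw ball3 h=3 -> lands@6:L; in-air after throw: [b2@4:L b3@6:L b1@7:R]

Answer: ball2:lands@4:L ball1:lands@7:R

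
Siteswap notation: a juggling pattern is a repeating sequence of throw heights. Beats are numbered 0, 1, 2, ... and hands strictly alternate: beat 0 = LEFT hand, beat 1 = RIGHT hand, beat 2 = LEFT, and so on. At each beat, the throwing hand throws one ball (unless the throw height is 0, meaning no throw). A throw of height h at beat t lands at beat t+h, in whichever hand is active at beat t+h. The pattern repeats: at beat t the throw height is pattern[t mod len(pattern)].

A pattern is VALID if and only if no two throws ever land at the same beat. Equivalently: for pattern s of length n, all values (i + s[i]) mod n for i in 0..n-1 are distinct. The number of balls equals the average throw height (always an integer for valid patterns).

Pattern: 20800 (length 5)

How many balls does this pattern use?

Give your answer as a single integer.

Answer: 2

Derivation:
Pattern = [2, 0, 8, 0, 0], length n = 5
  position 0: throw height = 2, running sum = 2
  position 1: throw height = 0, running sum = 2
  position 2: throw height = 8, running sum = 10
  position 3: throw height = 0, running sum = 10
  position 4: throw height = 0, running sum = 10
Total sum = 10; balls = sum / n = 10 / 5 = 2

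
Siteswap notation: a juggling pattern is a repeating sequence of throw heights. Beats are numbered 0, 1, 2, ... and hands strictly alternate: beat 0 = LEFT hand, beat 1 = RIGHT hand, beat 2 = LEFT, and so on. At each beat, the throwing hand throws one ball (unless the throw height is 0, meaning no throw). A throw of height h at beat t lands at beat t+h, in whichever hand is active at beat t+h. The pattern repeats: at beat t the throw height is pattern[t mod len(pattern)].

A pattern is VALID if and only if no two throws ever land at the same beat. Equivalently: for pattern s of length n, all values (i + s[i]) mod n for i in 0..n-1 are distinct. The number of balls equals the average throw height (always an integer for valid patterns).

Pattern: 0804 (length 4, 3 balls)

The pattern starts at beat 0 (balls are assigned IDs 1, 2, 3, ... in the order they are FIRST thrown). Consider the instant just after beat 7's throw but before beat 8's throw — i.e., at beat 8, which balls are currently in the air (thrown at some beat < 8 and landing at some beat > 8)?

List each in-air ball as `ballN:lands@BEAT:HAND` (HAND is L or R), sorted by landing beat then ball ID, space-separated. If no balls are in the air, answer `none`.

Beat 1 (R): throw ball1 h=8 -> lands@9:R; in-air after throw: [b1@9:R]
Beat 3 (R): throw ball2 h=4 -> lands@7:R; in-air after throw: [b2@7:R b1@9:R]
Beat 5 (R): throw ball3 h=8 -> lands@13:R; in-air after throw: [b2@7:R b1@9:R b3@13:R]
Beat 7 (R): throw ball2 h=4 -> lands@11:R; in-air after throw: [b1@9:R b2@11:R b3@13:R]

Answer: ball1:lands@9:R ball2:lands@11:R ball3:lands@13:R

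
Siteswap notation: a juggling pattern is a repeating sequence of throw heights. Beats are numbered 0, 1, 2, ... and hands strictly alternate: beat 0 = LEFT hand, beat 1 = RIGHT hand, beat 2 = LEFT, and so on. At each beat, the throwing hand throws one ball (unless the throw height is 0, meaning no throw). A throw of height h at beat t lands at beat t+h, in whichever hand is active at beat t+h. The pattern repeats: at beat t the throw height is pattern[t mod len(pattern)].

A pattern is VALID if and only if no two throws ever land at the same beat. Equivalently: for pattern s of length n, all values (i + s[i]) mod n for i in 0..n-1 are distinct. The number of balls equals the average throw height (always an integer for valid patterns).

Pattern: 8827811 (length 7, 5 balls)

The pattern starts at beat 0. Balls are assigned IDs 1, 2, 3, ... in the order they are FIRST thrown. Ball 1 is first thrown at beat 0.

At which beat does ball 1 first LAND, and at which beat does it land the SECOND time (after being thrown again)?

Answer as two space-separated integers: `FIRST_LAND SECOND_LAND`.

Answer: 8 16

Derivation:
Beat 0 (L): throw ball1 h=8 -> lands@8:L; in-air after throw: [b1@8:L]
Beat 1 (R): throw ball2 h=8 -> lands@9:R; in-air after throw: [b1@8:L b2@9:R]
Beat 2 (L): throw ball3 h=2 -> lands@4:L; in-air after throw: [b3@4:L b1@8:L b2@9:R]
Beat 3 (R): throw ball4 h=7 -> lands@10:L; in-air after throw: [b3@4:L b1@8:L b2@9:R b4@10:L]
Beat 4 (L): throw ball3 h=8 -> lands@12:L; in-air after throw: [b1@8:L b2@9:R b4@10:L b3@12:L]
Beat 5 (R): throw ball5 h=1 -> lands@6:L; in-air after throw: [b5@6:L b1@8:L b2@9:R b4@10:L b3@12:L]
Beat 6 (L): throw ball5 h=1 -> lands@7:R; in-air after throw: [b5@7:R b1@8:L b2@9:R b4@10:L b3@12:L]
Beat 7 (R): throw ball5 h=8 -> lands@15:R; in-air after throw: [b1@8:L b2@9:R b4@10:L b3@12:L b5@15:R]
Beat 8 (L): throw ball1 h=8 -> lands@16:L; in-air after throw: [b2@9:R b4@10:L b3@12:L b5@15:R b1@16:L]
Beat 9 (R): throw ball2 h=2 -> lands@11:R; in-air after throw: [b4@10:L b2@11:R b3@12:L b5@15:R b1@16:L]
Beat 10 (L): throw ball4 h=7 -> lands@17:R; in-air after throw: [b2@11:R b3@12:L b5@15:R b1@16:L b4@17:R]
Beat 11 (R): throw ball2 h=8 -> lands@19:R; in-air after throw: [b3@12:L b5@15:R b1@16:L b4@17:R b2@19:R]
Beat 12 (L): throw ball3 h=1 -> lands@13:R; in-air after throw: [b3@13:R b5@15:R b1@16:L b4@17:R b2@19:R]
Beat 13 (R): throw ball3 h=1 -> lands@14:L; in-air after throw: [b3@14:L b5@15:R b1@16:L b4@17:R b2@19:R]
Beat 14 (L): throw ball3 h=8 -> lands@22:L; in-air after throw: [b5@15:R b1@16:L b4@17:R b2@19:R b3@22:L]
Beat 15 (R): throw ball5 h=8 -> lands@23:R; in-air after throw: [b1@16:L b4@17:R b2@19:R b3@22:L b5@23:R]
Beat 16 (L): throw ball1 h=2 -> lands@18:L; in-air after throw: [b4@17:R b1@18:L b2@19:R b3@22:L b5@23:R]
Ball 1: thrown@0 h=8 -> first land @8; rethrown@8 h=8 -> second land @16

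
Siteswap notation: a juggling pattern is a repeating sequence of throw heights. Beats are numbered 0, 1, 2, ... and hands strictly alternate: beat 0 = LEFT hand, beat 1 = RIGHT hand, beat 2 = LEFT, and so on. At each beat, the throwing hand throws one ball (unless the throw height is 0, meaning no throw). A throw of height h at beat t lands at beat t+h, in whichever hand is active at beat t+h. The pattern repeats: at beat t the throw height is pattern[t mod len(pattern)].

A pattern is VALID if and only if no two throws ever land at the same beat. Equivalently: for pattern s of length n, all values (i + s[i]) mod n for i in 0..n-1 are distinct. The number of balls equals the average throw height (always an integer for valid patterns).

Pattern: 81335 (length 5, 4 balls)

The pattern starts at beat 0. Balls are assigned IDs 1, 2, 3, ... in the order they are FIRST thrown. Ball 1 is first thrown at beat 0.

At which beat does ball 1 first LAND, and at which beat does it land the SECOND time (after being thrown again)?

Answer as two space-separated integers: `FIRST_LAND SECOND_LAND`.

Answer: 8 11

Derivation:
Beat 0 (L): throw ball1 h=8 -> lands@8:L; in-air after throw: [b1@8:L]
Beat 1 (R): throw ball2 h=1 -> lands@2:L; in-air after throw: [b2@2:L b1@8:L]
Beat 2 (L): throw ball2 h=3 -> lands@5:R; in-air after throw: [b2@5:R b1@8:L]
Beat 3 (R): throw ball3 h=3 -> lands@6:L; in-air after throw: [b2@5:R b3@6:L b1@8:L]
Beat 4 (L): throw ball4 h=5 -> lands@9:R; in-air after throw: [b2@5:R b3@6:L b1@8:L b4@9:R]
Beat 5 (R): throw ball2 h=8 -> lands@13:R; in-air after throw: [b3@6:L b1@8:L b4@9:R b2@13:R]
Beat 6 (L): throw ball3 h=1 -> lands@7:R; in-air after throw: [b3@7:R b1@8:L b4@9:R b2@13:R]
Beat 7 (R): throw ball3 h=3 -> lands@10:L; in-air after throw: [b1@8:L b4@9:R b3@10:L b2@13:R]
Beat 8 (L): throw ball1 h=3 -> lands@11:R; in-air after throw: [b4@9:R b3@10:L b1@11:R b2@13:R]
Beat 9 (R): throw ball4 h=5 -> lands@14:L; in-air after throw: [b3@10:L b1@11:R b2@13:R b4@14:L]
Beat 10 (L): throw ball3 h=8 -> lands@18:L; in-air after throw: [b1@11:R b2@13:R b4@14:L b3@18:L]
Beat 11 (R): throw ball1 h=1 -> lands@12:L; in-air after throw: [b1@12:L b2@13:R b4@14:L b3@18:L]
Ball 1: thrown@0 h=8 -> first land @8; rethrown@8 h=3 -> second land @11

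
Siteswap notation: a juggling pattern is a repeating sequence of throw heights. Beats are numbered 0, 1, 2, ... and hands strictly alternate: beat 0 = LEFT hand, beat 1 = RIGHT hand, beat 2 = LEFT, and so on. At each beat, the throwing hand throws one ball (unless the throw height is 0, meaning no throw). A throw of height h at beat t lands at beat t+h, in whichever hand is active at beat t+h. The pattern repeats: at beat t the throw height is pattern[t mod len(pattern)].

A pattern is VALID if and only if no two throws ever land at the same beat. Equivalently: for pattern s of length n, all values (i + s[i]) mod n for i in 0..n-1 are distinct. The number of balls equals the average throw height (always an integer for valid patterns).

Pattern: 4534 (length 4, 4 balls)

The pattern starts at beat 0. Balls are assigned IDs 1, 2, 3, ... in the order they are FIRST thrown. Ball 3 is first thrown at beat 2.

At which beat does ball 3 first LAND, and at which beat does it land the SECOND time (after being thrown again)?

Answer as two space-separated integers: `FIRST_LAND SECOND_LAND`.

Beat 0 (L): throw ball1 h=4 -> lands@4:L; in-air after throw: [b1@4:L]
Beat 1 (R): throw ball2 h=5 -> lands@6:L; in-air after throw: [b1@4:L b2@6:L]
Beat 2 (L): throw ball3 h=3 -> lands@5:R; in-air after throw: [b1@4:L b3@5:R b2@6:L]
Beat 3 (R): throw ball4 h=4 -> lands@7:R; in-air after throw: [b1@4:L b3@5:R b2@6:L b4@7:R]
Beat 4 (L): throw ball1 h=4 -> lands@8:L; in-air after throw: [b3@5:R b2@6:L b4@7:R b1@8:L]
Beat 5 (R): throw ball3 h=5 -> lands@10:L; in-air after throw: [b2@6:L b4@7:R b1@8:L b3@10:L]
Beat 6 (L): throw ball2 h=3 -> lands@9:R; in-air after throw: [b4@7:R b1@8:L b2@9:R b3@10:L]
Beat 7 (R): throw ball4 h=4 -> lands@11:R; in-air after throw: [b1@8:L b2@9:R b3@10:L b4@11:R]
Beat 8 (L): throw ball1 h=4 -> lands@12:L; in-air after throw: [b2@9:R b3@10:L b4@11:R b1@12:L]
Beat 9 (R): throw ball2 h=5 -> lands@14:L; in-air after throw: [b3@10:L b4@11:R b1@12:L b2@14:L]
Beat 10 (L): throw ball3 h=3 -> lands@13:R; in-air after throw: [b4@11:R b1@12:L b3@13:R b2@14:L]
Ball 3: thrown@2 h=3 -> first land @5; rethrown@5 h=5 -> second land @10

Answer: 5 10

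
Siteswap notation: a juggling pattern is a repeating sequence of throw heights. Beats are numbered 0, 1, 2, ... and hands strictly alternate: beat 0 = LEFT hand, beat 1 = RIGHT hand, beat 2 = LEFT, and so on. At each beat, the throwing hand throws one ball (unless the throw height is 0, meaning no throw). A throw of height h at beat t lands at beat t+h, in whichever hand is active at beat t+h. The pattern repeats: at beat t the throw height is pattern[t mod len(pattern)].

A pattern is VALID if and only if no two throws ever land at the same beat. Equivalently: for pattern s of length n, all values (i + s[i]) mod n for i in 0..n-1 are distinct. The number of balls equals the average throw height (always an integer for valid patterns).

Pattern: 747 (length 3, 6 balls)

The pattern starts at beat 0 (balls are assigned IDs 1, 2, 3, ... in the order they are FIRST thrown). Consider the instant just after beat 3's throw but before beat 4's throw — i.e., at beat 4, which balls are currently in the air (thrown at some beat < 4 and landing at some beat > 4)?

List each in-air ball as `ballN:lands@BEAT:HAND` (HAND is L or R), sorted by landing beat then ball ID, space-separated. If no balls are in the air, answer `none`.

Beat 0 (L): throw ball1 h=7 -> lands@7:R; in-air after throw: [b1@7:R]
Beat 1 (R): throw ball2 h=4 -> lands@5:R; in-air after throw: [b2@5:R b1@7:R]
Beat 2 (L): throw ball3 h=7 -> lands@9:R; in-air after throw: [b2@5:R b1@7:R b3@9:R]
Beat 3 (R): throw ball4 h=7 -> lands@10:L; in-air after throw: [b2@5:R b1@7:R b3@9:R b4@10:L]
Beat 4 (L): throw ball5 h=4 -> lands@8:L; in-air after throw: [b2@5:R b1@7:R b5@8:L b3@9:R b4@10:L]

Answer: ball2:lands@5:R ball1:lands@7:R ball3:lands@9:R ball4:lands@10:L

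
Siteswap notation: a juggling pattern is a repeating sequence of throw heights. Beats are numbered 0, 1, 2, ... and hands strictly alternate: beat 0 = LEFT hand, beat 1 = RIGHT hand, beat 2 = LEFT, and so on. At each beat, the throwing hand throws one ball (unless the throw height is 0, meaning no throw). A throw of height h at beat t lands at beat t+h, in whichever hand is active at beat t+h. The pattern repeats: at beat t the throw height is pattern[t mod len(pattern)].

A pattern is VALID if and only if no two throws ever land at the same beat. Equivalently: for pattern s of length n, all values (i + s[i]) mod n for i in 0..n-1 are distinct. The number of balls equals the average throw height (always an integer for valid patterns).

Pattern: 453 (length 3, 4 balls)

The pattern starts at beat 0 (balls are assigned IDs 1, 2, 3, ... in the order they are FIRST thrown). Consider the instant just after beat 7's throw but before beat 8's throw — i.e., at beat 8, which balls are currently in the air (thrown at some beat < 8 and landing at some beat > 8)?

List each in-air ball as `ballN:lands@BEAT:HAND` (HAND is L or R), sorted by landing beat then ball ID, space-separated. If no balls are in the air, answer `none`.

Answer: ball1:lands@9:R ball2:lands@10:L ball4:lands@12:L

Derivation:
Beat 0 (L): throw ball1 h=4 -> lands@4:L; in-air after throw: [b1@4:L]
Beat 1 (R): throw ball2 h=5 -> lands@6:L; in-air after throw: [b1@4:L b2@6:L]
Beat 2 (L): throw ball3 h=3 -> lands@5:R; in-air after throw: [b1@4:L b3@5:R b2@6:L]
Beat 3 (R): throw ball4 h=4 -> lands@7:R; in-air after throw: [b1@4:L b3@5:R b2@6:L b4@7:R]
Beat 4 (L): throw ball1 h=5 -> lands@9:R; in-air after throw: [b3@5:R b2@6:L b4@7:R b1@9:R]
Beat 5 (R): throw ball3 h=3 -> lands@8:L; in-air after throw: [b2@6:L b4@7:R b3@8:L b1@9:R]
Beat 6 (L): throw ball2 h=4 -> lands@10:L; in-air after throw: [b4@7:R b3@8:L b1@9:R b2@10:L]
Beat 7 (R): throw ball4 h=5 -> lands@12:L; in-air after throw: [b3@8:L b1@9:R b2@10:L b4@12:L]
Beat 8 (L): throw ball3 h=3 -> lands@11:R; in-air after throw: [b1@9:R b2@10:L b3@11:R b4@12:L]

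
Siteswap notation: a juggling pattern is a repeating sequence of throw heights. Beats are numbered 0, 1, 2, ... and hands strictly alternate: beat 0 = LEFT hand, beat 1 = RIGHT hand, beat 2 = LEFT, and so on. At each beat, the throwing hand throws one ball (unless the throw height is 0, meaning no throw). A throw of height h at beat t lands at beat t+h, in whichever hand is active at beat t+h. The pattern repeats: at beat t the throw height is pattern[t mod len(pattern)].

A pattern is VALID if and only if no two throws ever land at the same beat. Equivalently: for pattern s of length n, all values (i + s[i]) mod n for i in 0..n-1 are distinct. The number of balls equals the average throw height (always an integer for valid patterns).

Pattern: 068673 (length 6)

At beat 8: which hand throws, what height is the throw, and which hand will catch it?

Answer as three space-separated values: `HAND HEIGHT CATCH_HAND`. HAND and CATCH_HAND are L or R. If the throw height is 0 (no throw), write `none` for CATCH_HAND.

Answer: L 8 L

Derivation:
Beat 8: 8 mod 2 = 0, so hand = L
Throw height = pattern[8 mod 6] = pattern[2] = 8
Lands at beat 8+8=16, 16 mod 2 = 0, so catch hand = L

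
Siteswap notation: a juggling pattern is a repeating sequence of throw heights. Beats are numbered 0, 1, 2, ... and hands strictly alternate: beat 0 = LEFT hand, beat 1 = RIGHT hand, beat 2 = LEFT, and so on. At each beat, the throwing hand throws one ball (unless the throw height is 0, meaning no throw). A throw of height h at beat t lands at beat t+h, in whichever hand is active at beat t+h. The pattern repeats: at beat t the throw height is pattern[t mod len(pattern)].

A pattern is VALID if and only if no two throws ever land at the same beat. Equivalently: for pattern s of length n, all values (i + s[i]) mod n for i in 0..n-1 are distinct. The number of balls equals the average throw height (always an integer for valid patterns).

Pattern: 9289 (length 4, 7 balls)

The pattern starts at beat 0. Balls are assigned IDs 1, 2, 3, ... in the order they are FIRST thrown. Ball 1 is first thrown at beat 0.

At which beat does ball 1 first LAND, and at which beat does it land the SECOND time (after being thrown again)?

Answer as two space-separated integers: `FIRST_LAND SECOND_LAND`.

Answer: 9 11

Derivation:
Beat 0 (L): throw ball1 h=9 -> lands@9:R; in-air after throw: [b1@9:R]
Beat 1 (R): throw ball2 h=2 -> lands@3:R; in-air after throw: [b2@3:R b1@9:R]
Beat 2 (L): throw ball3 h=8 -> lands@10:L; in-air after throw: [b2@3:R b1@9:R b3@10:L]
Beat 3 (R): throw ball2 h=9 -> lands@12:L; in-air after throw: [b1@9:R b3@10:L b2@12:L]
Beat 4 (L): throw ball4 h=9 -> lands@13:R; in-air after throw: [b1@9:R b3@10:L b2@12:L b4@13:R]
Beat 5 (R): throw ball5 h=2 -> lands@7:R; in-air after throw: [b5@7:R b1@9:R b3@10:L b2@12:L b4@13:R]
Beat 6 (L): throw ball6 h=8 -> lands@14:L; in-air after throw: [b5@7:R b1@9:R b3@10:L b2@12:L b4@13:R b6@14:L]
Beat 7 (R): throw ball5 h=9 -> lands@16:L; in-air after throw: [b1@9:R b3@10:L b2@12:L b4@13:R b6@14:L b5@16:L]
Beat 8 (L): throw ball7 h=9 -> lands@17:R; in-air after throw: [b1@9:R b3@10:L b2@12:L b4@13:R b6@14:L b5@16:L b7@17:R]
Beat 9 (R): throw ball1 h=2 -> lands@11:R; in-air after throw: [b3@10:L b1@11:R b2@12:L b4@13:R b6@14:L b5@16:L b7@17:R]
Beat 10 (L): throw ball3 h=8 -> lands@18:L; in-air after throw: [b1@11:R b2@12:L b4@13:R b6@14:L b5@16:L b7@17:R b3@18:L]
Beat 11 (R): throw ball1 h=9 -> lands@20:L; in-air after throw: [b2@12:L b4@13:R b6@14:L b5@16:L b7@17:R b3@18:L b1@20:L]
Ball 1: thrown@0 h=9 -> first land @9; rethrown@9 h=2 -> second land @11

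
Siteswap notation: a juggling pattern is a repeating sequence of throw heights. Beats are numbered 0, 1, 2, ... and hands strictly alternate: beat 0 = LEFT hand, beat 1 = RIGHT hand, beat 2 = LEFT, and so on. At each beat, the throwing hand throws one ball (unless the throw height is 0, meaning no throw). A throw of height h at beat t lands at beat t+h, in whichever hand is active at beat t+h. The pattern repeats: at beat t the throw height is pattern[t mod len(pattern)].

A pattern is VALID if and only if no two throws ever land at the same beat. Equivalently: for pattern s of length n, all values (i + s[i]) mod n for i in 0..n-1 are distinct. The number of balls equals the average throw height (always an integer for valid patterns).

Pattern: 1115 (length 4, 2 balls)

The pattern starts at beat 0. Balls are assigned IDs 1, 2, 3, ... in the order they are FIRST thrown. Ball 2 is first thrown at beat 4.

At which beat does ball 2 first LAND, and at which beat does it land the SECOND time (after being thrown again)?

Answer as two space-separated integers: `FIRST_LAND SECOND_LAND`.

Answer: 5 6

Derivation:
Beat 0 (L): throw ball1 h=1 -> lands@1:R; in-air after throw: [b1@1:R]
Beat 1 (R): throw ball1 h=1 -> lands@2:L; in-air after throw: [b1@2:L]
Beat 2 (L): throw ball1 h=1 -> lands@3:R; in-air after throw: [b1@3:R]
Beat 3 (R): throw ball1 h=5 -> lands@8:L; in-air after throw: [b1@8:L]
Beat 4 (L): throw ball2 h=1 -> lands@5:R; in-air after throw: [b2@5:R b1@8:L]
Beat 5 (R): throw ball2 h=1 -> lands@6:L; in-air after throw: [b2@6:L b1@8:L]
Beat 6 (L): throw ball2 h=1 -> lands@7:R; in-air after throw: [b2@7:R b1@8:L]
Ball 2: thrown@4 h=1 -> first land @5; rethrown@5 h=1 -> second land @6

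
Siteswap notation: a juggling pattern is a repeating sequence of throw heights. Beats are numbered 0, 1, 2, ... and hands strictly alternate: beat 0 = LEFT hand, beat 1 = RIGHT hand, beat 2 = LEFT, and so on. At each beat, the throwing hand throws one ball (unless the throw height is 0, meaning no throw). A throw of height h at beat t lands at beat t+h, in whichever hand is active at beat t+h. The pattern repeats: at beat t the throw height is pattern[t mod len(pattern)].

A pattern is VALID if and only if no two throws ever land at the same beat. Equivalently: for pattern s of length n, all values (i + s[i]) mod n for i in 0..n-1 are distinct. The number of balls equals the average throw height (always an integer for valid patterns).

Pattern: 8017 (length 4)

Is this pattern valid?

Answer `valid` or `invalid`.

Answer: valid

Derivation:
i=0: (i + s[i]) mod n = (0 + 8) mod 4 = 0
i=1: (i + s[i]) mod n = (1 + 0) mod 4 = 1
i=2: (i + s[i]) mod n = (2 + 1) mod 4 = 3
i=3: (i + s[i]) mod n = (3 + 7) mod 4 = 2
Residues: [0, 1, 3, 2], distinct: True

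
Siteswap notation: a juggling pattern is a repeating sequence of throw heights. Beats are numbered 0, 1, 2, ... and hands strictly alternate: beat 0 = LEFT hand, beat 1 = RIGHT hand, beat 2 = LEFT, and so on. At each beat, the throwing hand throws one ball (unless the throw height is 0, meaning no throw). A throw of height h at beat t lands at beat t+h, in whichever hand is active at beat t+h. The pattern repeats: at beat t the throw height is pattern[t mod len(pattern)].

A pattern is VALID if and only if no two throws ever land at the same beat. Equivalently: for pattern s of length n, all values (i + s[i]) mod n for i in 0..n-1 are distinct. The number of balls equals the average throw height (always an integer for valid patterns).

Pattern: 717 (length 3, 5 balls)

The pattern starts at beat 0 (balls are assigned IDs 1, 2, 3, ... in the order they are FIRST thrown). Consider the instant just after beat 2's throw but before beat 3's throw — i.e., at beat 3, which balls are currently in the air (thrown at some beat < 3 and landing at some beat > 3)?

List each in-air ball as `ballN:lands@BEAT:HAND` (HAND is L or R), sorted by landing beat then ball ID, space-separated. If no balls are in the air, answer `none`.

Answer: ball1:lands@7:R ball2:lands@9:R

Derivation:
Beat 0 (L): throw ball1 h=7 -> lands@7:R; in-air after throw: [b1@7:R]
Beat 1 (R): throw ball2 h=1 -> lands@2:L; in-air after throw: [b2@2:L b1@7:R]
Beat 2 (L): throw ball2 h=7 -> lands@9:R; in-air after throw: [b1@7:R b2@9:R]
Beat 3 (R): throw ball3 h=7 -> lands@10:L; in-air after throw: [b1@7:R b2@9:R b3@10:L]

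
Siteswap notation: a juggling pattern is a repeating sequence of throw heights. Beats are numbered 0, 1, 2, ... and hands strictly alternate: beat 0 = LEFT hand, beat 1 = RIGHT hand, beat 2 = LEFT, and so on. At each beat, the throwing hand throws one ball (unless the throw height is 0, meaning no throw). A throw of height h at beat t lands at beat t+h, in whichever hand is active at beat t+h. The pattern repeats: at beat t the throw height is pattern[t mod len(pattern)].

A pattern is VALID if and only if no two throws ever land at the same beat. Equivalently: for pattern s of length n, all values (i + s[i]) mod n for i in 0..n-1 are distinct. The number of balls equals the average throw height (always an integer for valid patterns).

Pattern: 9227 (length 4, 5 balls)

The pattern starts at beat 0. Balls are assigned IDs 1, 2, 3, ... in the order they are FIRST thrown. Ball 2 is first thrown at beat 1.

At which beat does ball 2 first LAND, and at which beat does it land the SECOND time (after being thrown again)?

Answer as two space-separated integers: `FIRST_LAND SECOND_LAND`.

Answer: 3 10

Derivation:
Beat 0 (L): throw ball1 h=9 -> lands@9:R; in-air after throw: [b1@9:R]
Beat 1 (R): throw ball2 h=2 -> lands@3:R; in-air after throw: [b2@3:R b1@9:R]
Beat 2 (L): throw ball3 h=2 -> lands@4:L; in-air after throw: [b2@3:R b3@4:L b1@9:R]
Beat 3 (R): throw ball2 h=7 -> lands@10:L; in-air after throw: [b3@4:L b1@9:R b2@10:L]
Beat 4 (L): throw ball3 h=9 -> lands@13:R; in-air after throw: [b1@9:R b2@10:L b3@13:R]
Beat 5 (R): throw ball4 h=2 -> lands@7:R; in-air after throw: [b4@7:R b1@9:R b2@10:L b3@13:R]
Beat 6 (L): throw ball5 h=2 -> lands@8:L; in-air after throw: [b4@7:R b5@8:L b1@9:R b2@10:L b3@13:R]
Beat 7 (R): throw ball4 h=7 -> lands@14:L; in-air after throw: [b5@8:L b1@9:R b2@10:L b3@13:R b4@14:L]
Beat 8 (L): throw ball5 h=9 -> lands@17:R; in-air after throw: [b1@9:R b2@10:L b3@13:R b4@14:L b5@17:R]
Beat 9 (R): throw ball1 h=2 -> lands@11:R; in-air after throw: [b2@10:L b1@11:R b3@13:R b4@14:L b5@17:R]
Beat 10 (L): throw ball2 h=2 -> lands@12:L; in-air after throw: [b1@11:R b2@12:L b3@13:R b4@14:L b5@17:R]
Ball 2: thrown@1 h=2 -> first land @3; rethrown@3 h=7 -> second land @10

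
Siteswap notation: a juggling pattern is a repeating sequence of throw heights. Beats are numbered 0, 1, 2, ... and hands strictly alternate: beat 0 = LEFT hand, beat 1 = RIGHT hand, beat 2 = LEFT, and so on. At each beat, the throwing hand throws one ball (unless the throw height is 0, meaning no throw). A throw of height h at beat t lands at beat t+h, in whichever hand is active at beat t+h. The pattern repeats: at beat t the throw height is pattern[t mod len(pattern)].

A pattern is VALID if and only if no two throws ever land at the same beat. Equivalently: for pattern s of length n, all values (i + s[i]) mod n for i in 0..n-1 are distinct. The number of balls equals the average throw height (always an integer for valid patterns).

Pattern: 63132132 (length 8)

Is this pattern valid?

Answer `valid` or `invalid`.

Answer: invalid

Derivation:
i=0: (i + s[i]) mod n = (0 + 6) mod 8 = 6
i=1: (i + s[i]) mod n = (1 + 3) mod 8 = 4
i=2: (i + s[i]) mod n = (2 + 1) mod 8 = 3
i=3: (i + s[i]) mod n = (3 + 3) mod 8 = 6
i=4: (i + s[i]) mod n = (4 + 2) mod 8 = 6
i=5: (i + s[i]) mod n = (5 + 1) mod 8 = 6
i=6: (i + s[i]) mod n = (6 + 3) mod 8 = 1
i=7: (i + s[i]) mod n = (7 + 2) mod 8 = 1
Residues: [6, 4, 3, 6, 6, 6, 1, 1], distinct: False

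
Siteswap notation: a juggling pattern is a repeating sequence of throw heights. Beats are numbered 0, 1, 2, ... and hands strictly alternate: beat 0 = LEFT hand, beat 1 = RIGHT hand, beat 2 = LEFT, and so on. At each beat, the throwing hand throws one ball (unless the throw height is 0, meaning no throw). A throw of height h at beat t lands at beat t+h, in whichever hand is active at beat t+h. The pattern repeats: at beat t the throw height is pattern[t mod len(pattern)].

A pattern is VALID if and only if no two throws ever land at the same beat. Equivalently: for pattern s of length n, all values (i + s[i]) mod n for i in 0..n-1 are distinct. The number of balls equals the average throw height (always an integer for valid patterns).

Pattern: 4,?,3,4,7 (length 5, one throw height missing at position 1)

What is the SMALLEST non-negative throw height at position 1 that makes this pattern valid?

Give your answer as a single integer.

i=0: (0 + 4) mod 5 = 4
i=1: s[i]=? (unknown)
i=2: (2 + 3) mod 5 = 0
i=3: (3 + 4) mod 5 = 2
i=4: (4 + 7) mod 5 = 1
Known residues: [0, 1, 2, 4]; need a permutation of 0..4, so missing residue r = 3
Need (1 + s) mod 5 = 3; smallest s = (3 - 1) mod 5 = 2

Answer: 2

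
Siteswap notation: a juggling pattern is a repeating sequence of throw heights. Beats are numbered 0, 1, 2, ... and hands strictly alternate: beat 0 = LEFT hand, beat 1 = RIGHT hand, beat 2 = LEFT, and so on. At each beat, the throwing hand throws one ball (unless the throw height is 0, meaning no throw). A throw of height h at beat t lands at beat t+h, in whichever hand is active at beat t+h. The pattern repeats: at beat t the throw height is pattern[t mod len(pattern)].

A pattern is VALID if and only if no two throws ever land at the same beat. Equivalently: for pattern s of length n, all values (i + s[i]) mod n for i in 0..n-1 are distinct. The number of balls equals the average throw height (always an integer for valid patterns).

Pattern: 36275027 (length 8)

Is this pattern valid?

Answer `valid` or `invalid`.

i=0: (i + s[i]) mod n = (0 + 3) mod 8 = 3
i=1: (i + s[i]) mod n = (1 + 6) mod 8 = 7
i=2: (i + s[i]) mod n = (2 + 2) mod 8 = 4
i=3: (i + s[i]) mod n = (3 + 7) mod 8 = 2
i=4: (i + s[i]) mod n = (4 + 5) mod 8 = 1
i=5: (i + s[i]) mod n = (5 + 0) mod 8 = 5
i=6: (i + s[i]) mod n = (6 + 2) mod 8 = 0
i=7: (i + s[i]) mod n = (7 + 7) mod 8 = 6
Residues: [3, 7, 4, 2, 1, 5, 0, 6], distinct: True

Answer: valid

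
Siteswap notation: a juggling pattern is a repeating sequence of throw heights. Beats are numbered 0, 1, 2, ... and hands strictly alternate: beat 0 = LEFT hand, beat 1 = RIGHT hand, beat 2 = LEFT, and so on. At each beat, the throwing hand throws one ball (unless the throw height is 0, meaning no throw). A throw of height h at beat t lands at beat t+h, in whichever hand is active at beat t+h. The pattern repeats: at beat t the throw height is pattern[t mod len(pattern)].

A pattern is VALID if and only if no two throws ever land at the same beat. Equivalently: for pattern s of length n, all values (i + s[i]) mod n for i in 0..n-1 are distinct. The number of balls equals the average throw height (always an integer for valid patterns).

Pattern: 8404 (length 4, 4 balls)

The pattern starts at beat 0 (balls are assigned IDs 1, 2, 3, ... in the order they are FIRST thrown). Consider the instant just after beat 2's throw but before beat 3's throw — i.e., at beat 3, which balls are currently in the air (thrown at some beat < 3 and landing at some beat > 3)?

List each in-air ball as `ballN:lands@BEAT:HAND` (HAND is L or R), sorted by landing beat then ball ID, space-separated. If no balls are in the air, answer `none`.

Answer: ball2:lands@5:R ball1:lands@8:L

Derivation:
Beat 0 (L): throw ball1 h=8 -> lands@8:L; in-air after throw: [b1@8:L]
Beat 1 (R): throw ball2 h=4 -> lands@5:R; in-air after throw: [b2@5:R b1@8:L]
Beat 3 (R): throw ball3 h=4 -> lands@7:R; in-air after throw: [b2@5:R b3@7:R b1@8:L]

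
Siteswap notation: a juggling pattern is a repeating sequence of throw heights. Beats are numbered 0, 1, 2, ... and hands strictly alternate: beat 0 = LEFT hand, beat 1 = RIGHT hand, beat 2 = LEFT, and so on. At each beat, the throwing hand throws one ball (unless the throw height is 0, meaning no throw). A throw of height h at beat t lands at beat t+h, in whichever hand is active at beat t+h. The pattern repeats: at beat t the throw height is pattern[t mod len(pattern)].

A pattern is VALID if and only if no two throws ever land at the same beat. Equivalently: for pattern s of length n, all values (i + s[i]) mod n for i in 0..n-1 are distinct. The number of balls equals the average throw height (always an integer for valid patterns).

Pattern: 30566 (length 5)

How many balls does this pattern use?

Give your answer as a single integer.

Answer: 4

Derivation:
Pattern = [3, 0, 5, 6, 6], length n = 5
  position 0: throw height = 3, running sum = 3
  position 1: throw height = 0, running sum = 3
  position 2: throw height = 5, running sum = 8
  position 3: throw height = 6, running sum = 14
  position 4: throw height = 6, running sum = 20
Total sum = 20; balls = sum / n = 20 / 5 = 4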